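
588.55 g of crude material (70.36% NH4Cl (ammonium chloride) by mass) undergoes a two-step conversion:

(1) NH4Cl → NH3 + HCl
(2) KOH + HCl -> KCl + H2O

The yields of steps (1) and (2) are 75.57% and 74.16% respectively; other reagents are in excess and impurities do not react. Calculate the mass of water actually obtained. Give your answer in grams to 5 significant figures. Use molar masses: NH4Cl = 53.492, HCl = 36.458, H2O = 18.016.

Pure NH4Cl = 588.55 × 0.7036 = 414.104 g.
n(NH4Cl) = 414.104 / 53.492 = 7.74142 mol.
Step 1 (NH4Cl:HCl = 1:1): theoretical n(HCl) = 7.74142 mol; at 75.57% yield, n(HCl) = 5.85019 mol.
Step 2 (HCl:H2O = 1:1): theoretical n(H2O) = 5.85019 mol, so theoretical mass = 5.85019 × 18.016 = 105.397 g.
At 74.16% yield, actual mass of H2O = 105.397 × 0.7416 = 78.1624 g.

78.162 g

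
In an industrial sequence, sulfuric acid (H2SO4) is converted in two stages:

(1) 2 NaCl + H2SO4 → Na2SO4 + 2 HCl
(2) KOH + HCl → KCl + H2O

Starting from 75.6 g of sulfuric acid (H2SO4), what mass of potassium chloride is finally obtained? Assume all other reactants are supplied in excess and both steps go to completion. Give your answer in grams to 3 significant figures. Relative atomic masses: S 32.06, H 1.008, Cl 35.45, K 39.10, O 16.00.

115 g

M(H2SO4) = 2(1.008) + 32.06 + 4(16.00) = 98.076 g/mol.
M(KCl) = 39.10 + 35.45 = 74.55 g/mol.
n(H2SO4) = 75.60 / 98.076 = 0.7708 mol.
Step 1 gives a 1:2 ratio of H2SO4 to HCl, so n(HCl) = 1.542 mol.
In step 2 the HCl:KCl ratio is 1:1, so n(KCl) = 1.542 mol.
Mass of KCl = 1.542 × 74.55 = 114.9 g.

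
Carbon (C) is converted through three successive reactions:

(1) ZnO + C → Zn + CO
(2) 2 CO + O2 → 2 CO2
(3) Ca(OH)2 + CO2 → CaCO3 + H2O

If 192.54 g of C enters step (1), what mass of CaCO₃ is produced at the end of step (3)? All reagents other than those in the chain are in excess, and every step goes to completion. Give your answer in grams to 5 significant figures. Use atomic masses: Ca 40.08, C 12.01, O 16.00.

1604.6 g

M(C) = 12.01 g/mol.
M(CaCO3) = 40.08 + 12.01 + 3(16.00) = 100.09 g/mol.
n(C) = 192.54 / 12.01 = 16.0316 mol.
Reaction (1): C→CO ratio 1:1 ⇒ n(CO) = 16.0316 mol.
Reaction (2): CO→CO2 ratio 2:2 ⇒ n(CO2) = 16.0316 mol.
Reaction (3): CO2→CaCO3 ratio 1:1 ⇒ n(CaCO3) = 16.0316 mol.
Mass of CaCO3 = 16.0316 × 100.09 = 1604.61 g.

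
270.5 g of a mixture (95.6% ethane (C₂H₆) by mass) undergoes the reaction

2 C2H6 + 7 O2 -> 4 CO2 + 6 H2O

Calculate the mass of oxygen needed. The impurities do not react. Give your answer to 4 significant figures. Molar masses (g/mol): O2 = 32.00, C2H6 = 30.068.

Mass of pure C2H6 = 270.5 g × 0.956 = 258.60 g.
n(C2H6) = 258.60 g / 30.068 g/mol = 8.6004 mol.
From the equation the C2H6:O2 mole ratio is 2:7, so n(O2) = 8.6004 × 7/2 = 30.102 mol.
Mass of O2 = 30.102 mol × 32.00 g/mol = 963.25 g.

963.2 g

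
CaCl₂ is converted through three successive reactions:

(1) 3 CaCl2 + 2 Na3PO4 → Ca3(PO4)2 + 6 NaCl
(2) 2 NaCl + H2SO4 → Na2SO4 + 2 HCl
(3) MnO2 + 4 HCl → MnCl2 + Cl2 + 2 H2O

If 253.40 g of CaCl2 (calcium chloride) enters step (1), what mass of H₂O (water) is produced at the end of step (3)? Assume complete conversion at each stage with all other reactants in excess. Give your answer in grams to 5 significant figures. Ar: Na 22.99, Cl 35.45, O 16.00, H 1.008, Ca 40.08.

M(CaCl2) = 40.08 + 2(35.45) = 110.98 g/mol.
M(H2O) = 2(1.008) + 16.00 = 18.016 g/mol.
n(CaCl2) = 253.40 / 110.98 = 2.28329 mol.
Reaction (1): CaCl2→NaCl ratio 3:6 ⇒ n(NaCl) = 4.56659 mol.
Reaction (2): NaCl→HCl ratio 2:2 ⇒ n(HCl) = 4.56659 mol.
Reaction (3): HCl→H2O ratio 4:2 ⇒ n(H2O) = 2.28329 mol.
Mass of H2O = 2.28329 × 18.016 = 41.1358 g.

41.136 g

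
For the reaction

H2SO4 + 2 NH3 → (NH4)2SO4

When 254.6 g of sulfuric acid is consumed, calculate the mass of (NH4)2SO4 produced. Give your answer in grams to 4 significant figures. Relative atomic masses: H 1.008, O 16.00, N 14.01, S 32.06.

343.0 g

M(H2SO4) = 2(1.008) + 32.06 + 4(16.00) = 98.076 g/mol.
M((NH4)2SO4) = 2(14.01) + 8(1.008) + 32.06 + 4(16.00) = 132.144 g/mol.
n(H2SO4) = 254.60 g / 98.076 g/mol = 2.5959 mol.
From the equation the H2SO4:(NH4)2SO4 mole ratio is 1:1, so n((NH4)2SO4) = 2.5959 × 1/1 = 2.5959 mol.
Mass of (NH4)2SO4 = 2.5959 mol × 132.144 g/mol = 343.04 g.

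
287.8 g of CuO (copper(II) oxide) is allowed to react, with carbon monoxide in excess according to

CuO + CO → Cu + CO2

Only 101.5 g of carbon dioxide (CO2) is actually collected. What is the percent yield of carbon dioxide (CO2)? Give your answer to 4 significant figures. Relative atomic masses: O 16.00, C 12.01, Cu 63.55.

63.75 %

M(CuO) = 63.55 + 16.00 = 79.55 g/mol.
M(CO2) = 12.01 + 2(16.00) = 44.01 g/mol.
n(CuO) = 287.80 g / 79.55 g/mol = 3.6179 mol.
From the equation the CuO:CO2 mole ratio is 1:1, so n(CO2) = 3.6179 × 1/1 = 3.6179 mol.
Mass of CO2 = 3.6179 mol × 44.01 g/mol = 159.22 g.
This is the theoretical yield. Percent yield = 101.5 g / 159.22 g × 100% = 63.748%.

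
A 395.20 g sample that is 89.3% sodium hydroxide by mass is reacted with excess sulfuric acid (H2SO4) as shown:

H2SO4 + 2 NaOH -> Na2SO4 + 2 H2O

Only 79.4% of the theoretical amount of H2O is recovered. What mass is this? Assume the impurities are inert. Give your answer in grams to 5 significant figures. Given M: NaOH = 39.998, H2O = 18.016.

126.21 g

Pure NaOH available = 395.20 g × 0.893 = 352.914 g.
n(NaOH) = 352.914 g / 39.998 g/mol = 8.82328 mol.
From the equation the NaOH:H2O mole ratio is 2:2, so n(H2O) = 8.82328 × 2/2 = 8.82328 mol.
Mass of H2O = 8.82328 mol × 18.016 g/mol = 158.960 g.
Actual mass collected = 158.960 g × 0.794 = 126.214 g.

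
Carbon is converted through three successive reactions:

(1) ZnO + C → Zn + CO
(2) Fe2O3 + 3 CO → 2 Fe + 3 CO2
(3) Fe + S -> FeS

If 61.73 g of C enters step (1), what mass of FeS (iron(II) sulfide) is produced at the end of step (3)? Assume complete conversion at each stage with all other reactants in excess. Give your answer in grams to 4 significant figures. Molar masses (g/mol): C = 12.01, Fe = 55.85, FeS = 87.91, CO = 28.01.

n(C) = 61.73 / 12.01 = 5.1399 mol.
Reaction (1): C→CO ratio 1:1 ⇒ n(CO) = 5.1399 mol.
Reaction (2): CO→Fe ratio 3:2 ⇒ n(Fe) = 3.4266 mol.
Reaction (3): Fe→FeS ratio 1:1 ⇒ n(FeS) = 3.4266 mol.
Mass of FeS = 3.4266 × 87.91 = 301.23 g.

301.2 g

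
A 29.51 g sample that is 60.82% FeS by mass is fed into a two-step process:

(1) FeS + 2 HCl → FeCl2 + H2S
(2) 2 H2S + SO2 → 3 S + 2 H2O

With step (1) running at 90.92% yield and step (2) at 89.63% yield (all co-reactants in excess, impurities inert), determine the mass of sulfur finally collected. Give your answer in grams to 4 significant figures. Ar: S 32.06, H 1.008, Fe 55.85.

Pure FeS = 29.51 × 0.6082 = 17.948 g.
M(FeS) = 55.85 + 32.06 = 87.91 g/mol.
M(S) = 32.06 g/mol.
n(FeS) = 17.948 / 87.91 = 0.20416 mol.
Step 1 (FeS:H2S = 1:1): theoretical n(H2S) = 0.20416 mol; at 90.92% yield, n(H2S) = 0.18563 mol.
Step 2 (H2S:S = 2:3): theoretical n(S) = 0.27844 mol, so theoretical mass = 0.27844 × 32.06 = 8.9267 g.
At 89.63% yield, actual mass of S = 8.9267 × 0.8963 = 8.0010 g.

8.001 g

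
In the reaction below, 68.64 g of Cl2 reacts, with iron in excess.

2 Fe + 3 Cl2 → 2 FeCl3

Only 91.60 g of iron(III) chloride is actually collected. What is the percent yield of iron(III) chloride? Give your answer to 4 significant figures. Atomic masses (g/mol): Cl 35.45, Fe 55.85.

87.50 %

M(Cl2) = 2(35.45) = 70.90 g/mol.
M(FeCl3) = 55.85 + 3(35.45) = 162.20 g/mol.
n(Cl2) = 68.640 g / 70.90 g/mol = 0.96812 mol.
From the equation the Cl2:FeCl3 mole ratio is 3:2, so n(FeCl3) = 0.96812 × 2/3 = 0.64542 mol.
Mass of FeCl3 = 0.64542 mol × 162.20 g/mol = 104.69 g.
This is the theoretical yield. Percent yield = 91.60 g / 104.69 g × 100% = 87.499%.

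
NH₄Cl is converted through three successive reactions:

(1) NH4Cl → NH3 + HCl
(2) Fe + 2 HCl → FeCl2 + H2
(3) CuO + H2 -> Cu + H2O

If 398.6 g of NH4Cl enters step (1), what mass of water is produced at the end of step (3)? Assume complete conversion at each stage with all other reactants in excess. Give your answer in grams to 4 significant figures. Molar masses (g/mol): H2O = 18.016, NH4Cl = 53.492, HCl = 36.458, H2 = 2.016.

67.12 g

n(NH4Cl) = 398.6 / 53.492 = 7.4516 mol.
Reaction (1): NH4Cl→HCl ratio 1:1 ⇒ n(HCl) = 7.4516 mol.
Reaction (2): HCl→H2 ratio 2:1 ⇒ n(H2) = 3.7258 mol.
Reaction (3): H2→H2O ratio 1:1 ⇒ n(H2O) = 3.7258 mol.
Mass of H2O = 3.7258 × 18.016 = 67.124 g.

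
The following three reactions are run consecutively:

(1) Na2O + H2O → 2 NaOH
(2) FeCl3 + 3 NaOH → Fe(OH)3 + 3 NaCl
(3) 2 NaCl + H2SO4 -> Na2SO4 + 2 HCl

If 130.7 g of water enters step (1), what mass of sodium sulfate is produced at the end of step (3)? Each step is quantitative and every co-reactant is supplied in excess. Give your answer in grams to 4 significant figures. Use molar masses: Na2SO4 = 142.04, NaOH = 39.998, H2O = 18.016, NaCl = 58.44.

n(H2O) = 130.7 / 18.016 = 7.2547 mol.
Reaction (1): H2O→NaOH ratio 1:2 ⇒ n(NaOH) = 14.509 mol.
Reaction (2): NaOH→NaCl ratio 3:3 ⇒ n(NaCl) = 14.509 mol.
Reaction (3): NaCl→Na2SO4 ratio 2:1 ⇒ n(Na2SO4) = 7.2547 mol.
Mass of Na2SO4 = 7.2547 × 142.04 = 1030.5 g.

1030 g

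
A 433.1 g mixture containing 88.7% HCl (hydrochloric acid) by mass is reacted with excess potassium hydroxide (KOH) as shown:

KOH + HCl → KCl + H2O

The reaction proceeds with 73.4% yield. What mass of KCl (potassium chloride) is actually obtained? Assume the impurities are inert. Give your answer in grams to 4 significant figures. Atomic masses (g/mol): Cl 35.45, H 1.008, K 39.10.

Pure HCl available = 433.1 g × 0.887 = 384.16 g.
M(HCl) = 1.008 + 35.45 = 36.458 g/mol.
M(KCl) = 39.10 + 35.45 = 74.55 g/mol.
n(HCl) = 384.16 g / 36.458 g/mol = 10.537 mol.
From the equation the HCl:KCl mole ratio is 1:1, so n(KCl) = 10.537 × 1/1 = 10.537 mol.
Mass of KCl = 10.537 mol × 74.55 g/mol = 785.54 g.
Actual mass collected = 785.54 g × 0.734 = 576.58 g.

576.6 g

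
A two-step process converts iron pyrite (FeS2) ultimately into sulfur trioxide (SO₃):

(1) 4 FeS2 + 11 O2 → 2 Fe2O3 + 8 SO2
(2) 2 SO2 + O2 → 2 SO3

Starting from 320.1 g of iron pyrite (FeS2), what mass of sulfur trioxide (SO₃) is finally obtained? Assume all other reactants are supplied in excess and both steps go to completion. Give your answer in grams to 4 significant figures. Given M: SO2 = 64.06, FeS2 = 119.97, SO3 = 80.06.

427.2 g

n(FeS2) = 320.10 / 119.97 = 2.6682 mol.
Step 1 gives a 4:8 ratio of FeS2 to SO2, so n(SO2) = 5.3363 mol.
In step 2 the SO2:SO3 ratio is 2:2, so n(SO3) = 5.3363 mol.
Mass of SO3 = 5.3363 × 80.06 = 427.23 g.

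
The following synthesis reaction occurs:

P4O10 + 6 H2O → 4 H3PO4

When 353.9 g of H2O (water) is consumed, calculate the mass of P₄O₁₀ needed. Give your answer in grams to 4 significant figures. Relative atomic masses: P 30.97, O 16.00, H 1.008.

M(H2O) = 2(1.008) + 16.00 = 18.016 g/mol.
M(P4O10) = 4(30.97) + 10(16.00) = 283.88 g/mol.
n(H2O) = 353.90 g / 18.016 g/mol = 19.644 mol.
From the equation the H2O:P4O10 mole ratio is 6:1, so n(P4O10) = 19.644 × 1/6 = 3.2739 mol.
Mass of P4O10 = 3.2739 mol × 283.88 g/mol = 929.41 g.

929.4 g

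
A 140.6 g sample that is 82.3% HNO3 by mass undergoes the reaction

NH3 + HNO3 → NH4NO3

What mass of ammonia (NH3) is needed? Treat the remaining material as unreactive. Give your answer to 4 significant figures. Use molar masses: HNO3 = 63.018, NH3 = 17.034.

31.28 g

Mass of pure HNO3 = 140.6 g × 0.823 = 115.71 g.
n(HNO3) = 115.71 g / 63.018 g/mol = 1.8362 mol.
From the equation the HNO3:NH3 mole ratio is 1:1, so n(NH3) = 1.8362 × 1/1 = 1.8362 mol.
Mass of NH3 = 1.8362 mol × 17.034 g/mol = 31.278 g.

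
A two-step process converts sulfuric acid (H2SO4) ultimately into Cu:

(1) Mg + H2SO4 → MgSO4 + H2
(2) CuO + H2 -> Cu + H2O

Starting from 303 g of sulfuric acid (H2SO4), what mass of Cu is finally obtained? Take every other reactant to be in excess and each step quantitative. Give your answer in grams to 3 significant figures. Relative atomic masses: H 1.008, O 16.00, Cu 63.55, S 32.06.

196 g

M(H2SO4) = 2(1.008) + 32.06 + 4(16.00) = 98.076 g/mol.
M(Cu) = 63.55 g/mol.
n(H2SO4) = 303.0 / 98.076 = 3.089 mol.
Step 1 gives a 1:1 ratio of H2SO4 to H2, so n(H2) = 3.089 mol.
In step 2 the H2:Cu ratio is 1:1, so n(Cu) = 3.089 mol.
Mass of Cu = 3.089 × 63.55 = 196.3 g.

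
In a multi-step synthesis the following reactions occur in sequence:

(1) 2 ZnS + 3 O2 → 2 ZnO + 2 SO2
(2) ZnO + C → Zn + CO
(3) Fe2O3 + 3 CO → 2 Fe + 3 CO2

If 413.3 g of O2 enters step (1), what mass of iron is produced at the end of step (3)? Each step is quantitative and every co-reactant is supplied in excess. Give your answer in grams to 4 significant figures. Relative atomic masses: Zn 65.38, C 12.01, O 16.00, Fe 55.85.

320.6 g

M(O2) = 2(16.00) = 32.00 g/mol.
M(Fe) = 55.85 g/mol.
n(O2) = 413.3 / 32.00 = 12.916 mol.
Reaction (1): O2→ZnO ratio 3:2 ⇒ n(ZnO) = 8.6104 mol.
Reaction (2): ZnO→CO ratio 1:1 ⇒ n(CO) = 8.6104 mol.
Reaction (3): CO→Fe ratio 3:2 ⇒ n(Fe) = 5.7403 mol.
Mass of Fe = 5.7403 × 55.85 = 320.59 g.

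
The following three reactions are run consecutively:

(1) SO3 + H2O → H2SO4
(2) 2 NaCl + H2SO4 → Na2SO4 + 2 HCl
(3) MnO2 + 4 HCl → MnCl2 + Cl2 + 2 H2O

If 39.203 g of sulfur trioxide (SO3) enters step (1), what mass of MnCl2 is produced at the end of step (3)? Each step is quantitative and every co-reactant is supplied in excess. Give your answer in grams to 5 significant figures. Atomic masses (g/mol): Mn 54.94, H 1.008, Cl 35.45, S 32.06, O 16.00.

M(SO3) = 32.06 + 3(16.00) = 80.06 g/mol.
M(MnCl2) = 54.94 + 2(35.45) = 125.84 g/mol.
n(SO3) = 39.203 / 80.06 = 0.489670 mol.
Reaction (1): SO3→H2SO4 ratio 1:1 ⇒ n(H2SO4) = 0.489670 mol.
Reaction (2): H2SO4→HCl ratio 1:2 ⇒ n(HCl) = 0.979340 mol.
Reaction (3): HCl→MnCl2 ratio 4:1 ⇒ n(MnCl2) = 0.244835 mol.
Mass of MnCl2 = 0.244835 × 125.84 = 30.8101 g.

30.810 g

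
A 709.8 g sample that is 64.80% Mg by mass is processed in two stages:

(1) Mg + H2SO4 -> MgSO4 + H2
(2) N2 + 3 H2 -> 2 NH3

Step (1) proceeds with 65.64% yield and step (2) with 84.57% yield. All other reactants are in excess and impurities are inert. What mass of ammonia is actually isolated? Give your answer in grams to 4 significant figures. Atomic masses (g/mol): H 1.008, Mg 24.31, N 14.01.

119.3 g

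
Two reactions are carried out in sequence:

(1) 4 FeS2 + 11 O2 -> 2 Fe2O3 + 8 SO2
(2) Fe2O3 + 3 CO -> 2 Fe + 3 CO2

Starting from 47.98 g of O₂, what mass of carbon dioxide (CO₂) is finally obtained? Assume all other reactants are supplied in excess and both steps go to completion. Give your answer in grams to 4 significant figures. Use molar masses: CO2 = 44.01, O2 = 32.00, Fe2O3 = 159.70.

35.99 g

n(O2) = 47.980 / 32.00 = 1.4994 mol.
Step 1 gives a 11:2 ratio of O2 to Fe2O3, so n(Fe2O3) = 0.27261 mol.
In step 2 the Fe2O3:CO2 ratio is 1:3, so n(CO2) = 0.81784 mol.
Mass of CO2 = 0.81784 × 44.01 = 35.993 g.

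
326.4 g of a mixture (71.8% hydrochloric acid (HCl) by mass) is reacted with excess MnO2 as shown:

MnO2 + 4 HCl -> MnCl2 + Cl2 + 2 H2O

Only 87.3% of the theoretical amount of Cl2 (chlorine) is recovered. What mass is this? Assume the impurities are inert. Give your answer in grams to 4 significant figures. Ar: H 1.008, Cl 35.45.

Pure HCl available = 326.4 g × 0.718 = 234.36 g.
M(HCl) = 1.008 + 35.45 = 36.458 g/mol.
M(Cl2) = 2(35.45) = 70.90 g/mol.
n(HCl) = 234.36 g / 36.458 g/mol = 6.4281 mol.
From the equation the HCl:Cl2 mole ratio is 4:1, so n(Cl2) = 6.4281 × 1/4 = 1.6070 mol.
Mass of Cl2 = 1.6070 mol × 70.90 g/mol = 113.94 g.
Actual mass collected = 113.94 g × 0.873 = 99.468 g.

99.47 g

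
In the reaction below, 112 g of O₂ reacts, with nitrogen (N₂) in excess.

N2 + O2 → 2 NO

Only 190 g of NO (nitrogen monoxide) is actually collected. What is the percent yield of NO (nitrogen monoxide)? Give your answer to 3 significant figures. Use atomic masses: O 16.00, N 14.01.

90.4 %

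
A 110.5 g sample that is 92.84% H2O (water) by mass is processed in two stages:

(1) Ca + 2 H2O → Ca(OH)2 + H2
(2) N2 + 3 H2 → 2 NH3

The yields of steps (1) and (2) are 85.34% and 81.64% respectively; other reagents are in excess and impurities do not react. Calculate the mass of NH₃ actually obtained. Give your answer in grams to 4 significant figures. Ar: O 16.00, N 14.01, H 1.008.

Pure H2O = 110.5 × 0.9284 = 102.59 g.
M(H2O) = 2(1.008) + 16.00 = 18.016 g/mol.
M(NH3) = 14.01 + 3(1.008) = 17.034 g/mol.
n(H2O) = 102.59 / 18.016 = 5.6943 mol.
Step 1 (H2O:H2 = 2:1): theoretical n(H2) = 2.8471 mol; at 85.34% yield, n(H2) = 2.4298 mol.
Step 2 (H2:NH3 = 3:2): theoretical n(NH3) = 1.6198 mol, so theoretical mass = 1.6198 × 17.034 = 27.592 g.
At 81.64% yield, actual mass of NH3 = 27.592 × 0.8164 = 22.526 g.

22.53 g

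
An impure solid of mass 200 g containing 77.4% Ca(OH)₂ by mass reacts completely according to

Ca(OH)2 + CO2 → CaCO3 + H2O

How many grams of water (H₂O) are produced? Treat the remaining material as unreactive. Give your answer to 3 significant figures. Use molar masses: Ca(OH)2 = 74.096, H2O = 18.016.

Mass of pure Ca(OH)2 = 200 g × 0.774 = 154.8 g.
n(Ca(OH)2) = 154.8 g / 74.096 g/mol = 2.089 mol.
From the equation the Ca(OH)2:H2O mole ratio is 1:1, so n(H2O) = 2.089 × 1/1 = 2.089 mol.
Mass of H2O = 2.089 mol × 18.016 g/mol = 37.64 g.

37.6 g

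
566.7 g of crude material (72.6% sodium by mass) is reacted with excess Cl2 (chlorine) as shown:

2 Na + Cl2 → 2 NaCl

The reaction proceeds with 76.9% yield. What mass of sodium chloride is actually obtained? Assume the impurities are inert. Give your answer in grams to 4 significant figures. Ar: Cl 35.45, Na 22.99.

804.2 g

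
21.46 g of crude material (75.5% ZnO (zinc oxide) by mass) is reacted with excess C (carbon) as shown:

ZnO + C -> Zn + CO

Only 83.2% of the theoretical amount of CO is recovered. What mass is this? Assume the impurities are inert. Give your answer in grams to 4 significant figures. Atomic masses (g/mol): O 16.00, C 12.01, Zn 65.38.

Pure ZnO available = 21.46 g × 0.755 = 16.202 g.
M(ZnO) = 65.38 + 16.00 = 81.38 g/mol.
M(CO) = 12.01 + 16.00 = 28.01 g/mol.
n(ZnO) = 16.202 g / 81.38 g/mol = 0.19909 mol.
From the equation the ZnO:CO mole ratio is 1:1, so n(CO) = 0.19909 × 1/1 = 0.19909 mol.
Mass of CO = 0.19909 mol × 28.01 g/mol = 5.5766 g.
Actual mass collected = 5.5766 g × 0.832 = 4.6398 g.

4.640 g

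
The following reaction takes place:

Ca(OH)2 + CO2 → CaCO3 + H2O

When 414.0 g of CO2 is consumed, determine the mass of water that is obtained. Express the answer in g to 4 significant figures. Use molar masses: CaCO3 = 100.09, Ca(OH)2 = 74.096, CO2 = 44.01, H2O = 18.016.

169.5 g

n(CO2) = 414.00 g / 44.01 g/mol = 9.4070 mol.
From the equation the CO2:H2O mole ratio is 1:1, so n(H2O) = 9.4070 × 1/1 = 9.4070 mol.
Mass of H2O = 9.4070 mol × 18.016 g/mol = 169.48 g.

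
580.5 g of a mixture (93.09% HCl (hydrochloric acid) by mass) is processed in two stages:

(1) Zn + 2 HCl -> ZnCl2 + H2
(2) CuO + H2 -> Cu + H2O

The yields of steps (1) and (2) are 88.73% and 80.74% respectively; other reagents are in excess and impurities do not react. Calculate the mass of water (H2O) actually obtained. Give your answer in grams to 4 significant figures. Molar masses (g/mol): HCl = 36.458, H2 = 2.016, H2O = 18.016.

Pure HCl = 580.5 × 0.9309 = 540.39 g.
n(HCl) = 540.39 / 36.458 = 14.822 mol.
Step 1 (HCl:H2 = 2:1): theoretical n(H2) = 7.4111 mol; at 88.73% yield, n(H2) = 6.5759 mol.
Step 2 (H2:H2O = 1:1): theoretical n(H2O) = 6.5759 mol, so theoretical mass = 6.5759 × 18.016 = 118.47 g.
At 80.74% yield, actual mass of H2O = 118.47 × 0.8074 = 95.653 g.

95.65 g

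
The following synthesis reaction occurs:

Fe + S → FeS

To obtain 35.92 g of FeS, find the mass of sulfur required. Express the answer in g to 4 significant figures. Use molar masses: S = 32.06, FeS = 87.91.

13.10 g

n(FeS) = 35.920 g / 87.91 g/mol = 0.40860 mol.
From the equation the FeS:S mole ratio is 1:1, so n(S) = 0.40860 × 1/1 = 0.40860 mol.
Mass of S = 0.40860 mol × 32.06 g/mol = 13.100 g.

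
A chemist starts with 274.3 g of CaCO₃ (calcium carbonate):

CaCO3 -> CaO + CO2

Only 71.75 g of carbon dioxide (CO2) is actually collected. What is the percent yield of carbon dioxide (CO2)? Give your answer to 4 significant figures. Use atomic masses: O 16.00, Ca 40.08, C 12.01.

59.49 %

M(CaCO3) = 40.08 + 12.01 + 3(16.00) = 100.09 g/mol.
M(CO2) = 12.01 + 2(16.00) = 44.01 g/mol.
n(CaCO3) = 274.30 g / 100.09 g/mol = 2.7405 mol.
From the equation the CaCO3:CO2 mole ratio is 1:1, so n(CO2) = 2.7405 × 1/1 = 2.7405 mol.
Mass of CO2 = 2.7405 mol × 44.01 g/mol = 120.61 g.
This is the theoretical yield. Percent yield = 71.75 g / 120.61 g × 100% = 59.489%.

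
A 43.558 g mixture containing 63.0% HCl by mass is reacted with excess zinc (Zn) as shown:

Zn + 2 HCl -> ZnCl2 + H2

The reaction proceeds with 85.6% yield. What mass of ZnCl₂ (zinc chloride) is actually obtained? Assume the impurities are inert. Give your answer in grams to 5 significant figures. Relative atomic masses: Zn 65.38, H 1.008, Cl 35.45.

Pure HCl available = 43.558 g × 0.630 = 27.4415 g.
M(HCl) = 1.008 + 35.45 = 36.458 g/mol.
M(ZnCl2) = 65.38 + 2(35.45) = 136.28 g/mol.
n(HCl) = 27.4415 g / 36.458 g/mol = 0.752689 mol.
From the equation the HCl:ZnCl2 mole ratio is 2:1, so n(ZnCl2) = 0.752689 × 1/2 = 0.376345 mol.
Mass of ZnCl2 = 0.376345 mol × 136.28 g/mol = 51.2882 g.
Actual mass collected = 51.2882 g × 0.856 = 43.9027 g.

43.903 g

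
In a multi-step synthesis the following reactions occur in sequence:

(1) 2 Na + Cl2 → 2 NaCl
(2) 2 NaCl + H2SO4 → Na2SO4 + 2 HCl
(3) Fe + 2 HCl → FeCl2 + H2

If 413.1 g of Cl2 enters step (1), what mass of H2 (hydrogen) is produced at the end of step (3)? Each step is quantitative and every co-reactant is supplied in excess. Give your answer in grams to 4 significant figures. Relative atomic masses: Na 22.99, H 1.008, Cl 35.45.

M(Cl2) = 2(35.45) = 70.90 g/mol.
M(H2) = 2(1.008) = 2.016 g/mol.
n(Cl2) = 413.1 / 70.90 = 5.8265 mol.
Reaction (1): Cl2→NaCl ratio 1:2 ⇒ n(NaCl) = 11.653 mol.
Reaction (2): NaCl→HCl ratio 2:2 ⇒ n(HCl) = 11.653 mol.
Reaction (3): HCl→H2 ratio 2:1 ⇒ n(H2) = 5.8265 mol.
Mass of H2 = 5.8265 × 2.016 = 11.746 g.

11.75 g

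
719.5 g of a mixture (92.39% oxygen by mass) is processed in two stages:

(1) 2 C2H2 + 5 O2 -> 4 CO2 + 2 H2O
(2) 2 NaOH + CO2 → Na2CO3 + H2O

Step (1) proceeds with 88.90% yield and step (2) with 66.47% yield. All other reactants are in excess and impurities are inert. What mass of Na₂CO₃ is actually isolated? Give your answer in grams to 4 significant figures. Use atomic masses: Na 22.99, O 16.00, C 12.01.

Pure O2 = 719.5 × 0.9239 = 664.75 g.
M(O2) = 2(16.00) = 32.00 g/mol.
M(Na2CO3) = 2(22.99) + 12.01 + 3(16.00) = 105.99 g/mol.
n(O2) = 664.75 / 32.00 = 20.773 mol.
Step 1 (O2:CO2 = 5:4): theoretical n(CO2) = 16.619 mol; at 88.90% yield, n(CO2) = 14.774 mol.
Step 2 (CO2:Na2CO3 = 1:1): theoretical n(Na2CO3) = 14.774 mol, so theoretical mass = 14.774 × 105.99 = 1565.9 g.
At 66.47% yield, actual mass of Na2CO3 = 1565.9 × 0.6647 = 1040.8 g.

1041 g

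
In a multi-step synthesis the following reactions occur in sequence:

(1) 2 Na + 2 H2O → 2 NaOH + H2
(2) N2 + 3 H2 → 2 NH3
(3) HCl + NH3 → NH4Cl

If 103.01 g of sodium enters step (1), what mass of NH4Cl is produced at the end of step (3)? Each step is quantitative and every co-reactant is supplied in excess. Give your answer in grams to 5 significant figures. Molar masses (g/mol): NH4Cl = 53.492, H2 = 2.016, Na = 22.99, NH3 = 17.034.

79.893 g

n(Na) = 103.01 / 22.99 = 4.48064 mol.
Reaction (1): Na→H2 ratio 2:1 ⇒ n(H2) = 2.24032 mol.
Reaction (2): H2→NH3 ratio 3:2 ⇒ n(NH3) = 1.49355 mol.
Reaction (3): NH3→NH4Cl ratio 1:1 ⇒ n(NH4Cl) = 1.49355 mol.
Mass of NH4Cl = 1.49355 × 53.492 = 79.8929 g.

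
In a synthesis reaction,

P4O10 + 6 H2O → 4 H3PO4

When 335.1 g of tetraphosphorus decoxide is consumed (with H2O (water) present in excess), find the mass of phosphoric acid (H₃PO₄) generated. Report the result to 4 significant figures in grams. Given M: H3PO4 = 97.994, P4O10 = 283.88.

462.7 g

n(P4O10) = 335.10 g / 283.88 g/mol = 1.1804 mol.
From the equation the P4O10:H3PO4 mole ratio is 1:4, so n(H3PO4) = 1.1804 × 4/1 = 4.7217 mol.
Mass of H3PO4 = 4.7217 mol × 97.994 g/mol = 462.70 g.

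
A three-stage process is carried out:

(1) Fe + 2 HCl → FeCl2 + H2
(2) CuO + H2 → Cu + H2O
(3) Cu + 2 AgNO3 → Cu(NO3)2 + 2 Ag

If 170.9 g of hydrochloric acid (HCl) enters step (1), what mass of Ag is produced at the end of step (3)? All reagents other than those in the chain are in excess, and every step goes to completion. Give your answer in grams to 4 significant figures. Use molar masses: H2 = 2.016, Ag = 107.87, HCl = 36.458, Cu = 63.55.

505.6 g

n(HCl) = 170.9 / 36.458 = 4.6876 mol.
Reaction (1): HCl→H2 ratio 2:1 ⇒ n(H2) = 2.3438 mol.
Reaction (2): H2→Cu ratio 1:1 ⇒ n(Cu) = 2.3438 mol.
Reaction (3): Cu→Ag ratio 1:2 ⇒ n(Ag) = 4.6876 mol.
Mass of Ag = 4.6876 × 107.87 = 505.65 g.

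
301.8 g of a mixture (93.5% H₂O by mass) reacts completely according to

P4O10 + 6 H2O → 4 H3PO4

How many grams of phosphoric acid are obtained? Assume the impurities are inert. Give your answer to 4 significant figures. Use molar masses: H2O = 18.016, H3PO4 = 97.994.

Mass of pure H2O = 301.8 g × 0.935 = 282.18 g.
n(H2O) = 282.18 g / 18.016 g/mol = 15.663 mol.
From the equation the H2O:H3PO4 mole ratio is 6:4, so n(H3PO4) = 15.663 × 4/6 = 10.442 mol.
Mass of H3PO4 = 10.442 mol × 97.994 g/mol = 1023.2 g.

1023 g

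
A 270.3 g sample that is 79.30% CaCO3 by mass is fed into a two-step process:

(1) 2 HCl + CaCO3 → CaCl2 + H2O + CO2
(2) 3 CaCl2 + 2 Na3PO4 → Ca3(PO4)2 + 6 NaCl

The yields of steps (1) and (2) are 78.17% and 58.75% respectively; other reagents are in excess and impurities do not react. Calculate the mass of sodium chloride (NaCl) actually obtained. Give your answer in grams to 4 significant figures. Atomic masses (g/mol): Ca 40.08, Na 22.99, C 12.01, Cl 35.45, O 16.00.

115.0 g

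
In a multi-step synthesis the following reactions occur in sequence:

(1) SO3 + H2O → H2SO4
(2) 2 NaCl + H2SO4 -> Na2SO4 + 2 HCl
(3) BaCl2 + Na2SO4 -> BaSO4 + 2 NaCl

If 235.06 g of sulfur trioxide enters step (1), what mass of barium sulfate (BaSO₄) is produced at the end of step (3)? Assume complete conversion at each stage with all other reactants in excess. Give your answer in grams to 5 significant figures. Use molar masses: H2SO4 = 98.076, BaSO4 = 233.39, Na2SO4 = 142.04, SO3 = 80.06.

n(SO3) = 235.06 / 80.06 = 2.93605 mol.
Reaction (1): SO3→H2SO4 ratio 1:1 ⇒ n(H2SO4) = 2.93605 mol.
Reaction (2): H2SO4→Na2SO4 ratio 1:1 ⇒ n(Na2SO4) = 2.93605 mol.
Reaction (3): Na2SO4→BaSO4 ratio 1:1 ⇒ n(BaSO4) = 2.93605 mol.
Mass of BaSO4 = 2.93605 × 233.39 = 685.244 g.

685.24 g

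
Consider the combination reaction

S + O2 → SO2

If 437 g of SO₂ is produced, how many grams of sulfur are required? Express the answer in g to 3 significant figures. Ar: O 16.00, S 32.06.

219 g

M(SO2) = 32.06 + 2(16.00) = 64.06 g/mol.
M(S) = 32.06 g/mol.
n(SO2) = 437.0 g / 64.06 g/mol = 6.822 mol.
From the equation the SO2:S mole ratio is 1:1, so n(S) = 6.822 × 1/1 = 6.822 mol.
Mass of S = 6.822 mol × 32.06 g/mol = 218.7 g.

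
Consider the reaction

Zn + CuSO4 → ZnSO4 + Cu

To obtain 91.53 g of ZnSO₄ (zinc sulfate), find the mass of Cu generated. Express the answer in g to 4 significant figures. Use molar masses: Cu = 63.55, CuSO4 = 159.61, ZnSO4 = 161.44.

36.03 g

n(ZnSO4) = 91.530 g / 161.44 g/mol = 0.56696 mol.
From the equation the ZnSO4:Cu mole ratio is 1:1, so n(Cu) = 0.56696 × 1/1 = 0.56696 mol.
Mass of Cu = 0.56696 mol × 63.55 g/mol = 36.030 g.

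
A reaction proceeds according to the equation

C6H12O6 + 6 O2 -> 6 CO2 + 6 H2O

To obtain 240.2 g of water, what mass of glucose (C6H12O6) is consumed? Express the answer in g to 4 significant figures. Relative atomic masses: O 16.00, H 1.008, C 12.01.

400.3 g

M(H2O) = 2(1.008) + 16.00 = 18.016 g/mol.
M(C6H12O6) = 6(12.01) + 12(1.008) + 6(16.00) = 180.156 g/mol.
n(H2O) = 240.20 g / 18.016 g/mol = 13.333 mol.
From the equation the H2O:C6H12O6 mole ratio is 6:1, so n(C6H12O6) = 13.333 × 1/6 = 2.2221 mol.
Mass of C6H12O6 = 2.2221 mol × 180.156 g/mol = 400.32 g.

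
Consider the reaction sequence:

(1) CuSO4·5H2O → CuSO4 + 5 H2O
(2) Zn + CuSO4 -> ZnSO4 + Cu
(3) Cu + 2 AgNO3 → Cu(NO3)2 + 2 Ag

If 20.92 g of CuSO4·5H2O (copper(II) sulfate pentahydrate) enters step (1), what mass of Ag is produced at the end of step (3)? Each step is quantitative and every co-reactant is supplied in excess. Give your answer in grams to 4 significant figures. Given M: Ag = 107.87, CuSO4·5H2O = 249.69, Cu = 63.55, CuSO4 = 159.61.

n(CuSO4·5H2O) = 20.92 / 249.69 = 0.083784 mol.
Reaction (1): CuSO4·5H2O→CuSO4 ratio 1:1 ⇒ n(CuSO4) = 0.083784 mol.
Reaction (2): CuSO4→Cu ratio 1:1 ⇒ n(Cu) = 0.083784 mol.
Reaction (3): Cu→Ag ratio 1:2 ⇒ n(Ag) = 0.16757 mol.
Mass of Ag = 0.16757 × 107.87 = 18.076 g.

18.08 g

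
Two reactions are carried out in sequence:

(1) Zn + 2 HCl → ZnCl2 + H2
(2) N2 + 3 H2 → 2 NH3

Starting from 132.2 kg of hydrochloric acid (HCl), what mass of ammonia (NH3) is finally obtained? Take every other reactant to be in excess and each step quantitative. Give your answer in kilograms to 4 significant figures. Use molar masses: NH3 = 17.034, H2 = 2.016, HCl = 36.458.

132.2 kg = 132200 g.
n(HCl) = 132200 / 36.458 = 3626.1 mol.
Step 1 gives a 2:1 ratio of HCl to H2, so n(H2) = 1813.0 mol.
In step 2 the H2:NH3 ratio is 3:2, so n(NH3) = 1208.7 mol.
Mass of NH3 = 1208.7 × 17.034 = 20589 g = 20.59 kg.

20.59 kg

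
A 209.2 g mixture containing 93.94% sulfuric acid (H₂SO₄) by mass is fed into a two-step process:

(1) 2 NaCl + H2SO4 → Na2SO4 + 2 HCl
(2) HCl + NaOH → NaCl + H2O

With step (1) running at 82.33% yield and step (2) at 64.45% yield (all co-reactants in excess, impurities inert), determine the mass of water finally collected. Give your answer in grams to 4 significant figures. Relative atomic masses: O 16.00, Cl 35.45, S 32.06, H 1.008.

38.31 g

Pure H2SO4 = 209.2 × 0.9394 = 196.52 g.
M(H2SO4) = 2(1.008) + 32.06 + 4(16.00) = 98.076 g/mol.
M(H2O) = 2(1.008) + 16.00 = 18.016 g/mol.
n(H2SO4) = 196.52 / 98.076 = 2.0038 mol.
Step 1 (H2SO4:HCl = 1:2): theoretical n(HCl) = 4.0076 mol; at 82.33% yield, n(HCl) = 3.2994 mol.
Step 2 (HCl:H2O = 1:1): theoretical n(H2O) = 3.2994 mol, so theoretical mass = 3.2994 × 18.016 = 59.442 g.
At 64.45% yield, actual mass of H2O = 59.442 × 0.6445 = 38.311 g.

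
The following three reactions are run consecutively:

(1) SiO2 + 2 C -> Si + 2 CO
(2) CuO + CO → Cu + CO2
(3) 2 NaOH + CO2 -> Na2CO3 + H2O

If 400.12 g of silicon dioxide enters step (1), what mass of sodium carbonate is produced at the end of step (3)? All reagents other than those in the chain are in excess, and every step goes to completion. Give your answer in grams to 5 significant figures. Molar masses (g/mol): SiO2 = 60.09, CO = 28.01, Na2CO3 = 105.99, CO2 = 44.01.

n(SiO2) = 400.12 / 60.09 = 6.65868 mol.
Reaction (1): SiO2→CO ratio 1:2 ⇒ n(CO) = 13.3174 mol.
Reaction (2): CO→CO2 ratio 1:1 ⇒ n(CO2) = 13.3174 mol.
Reaction (3): CO2→Na2CO3 ratio 1:1 ⇒ n(Na2CO3) = 13.3174 mol.
Mass of Na2CO3 = 13.3174 × 105.99 = 1411.51 g.

1411.5 g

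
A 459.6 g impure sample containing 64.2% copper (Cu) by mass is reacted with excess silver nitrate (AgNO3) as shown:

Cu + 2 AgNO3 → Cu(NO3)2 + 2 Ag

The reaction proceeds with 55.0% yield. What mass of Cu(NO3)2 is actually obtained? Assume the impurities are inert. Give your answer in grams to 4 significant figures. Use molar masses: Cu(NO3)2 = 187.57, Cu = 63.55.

Pure Cu available = 459.6 g × 0.642 = 295.06 g.
n(Cu) = 295.06 g / 63.55 g/mol = 4.6430 mol.
From the equation the Cu:Cu(NO3)2 mole ratio is 1:1, so n(Cu(NO3)2) = 4.6430 × 1/1 = 4.6430 mol.
Mass of Cu(NO3)2 = 4.6430 mol × 187.57 g/mol = 870.89 g.
Actual mass collected = 870.89 g × 0.550 = 478.99 g.

479.0 g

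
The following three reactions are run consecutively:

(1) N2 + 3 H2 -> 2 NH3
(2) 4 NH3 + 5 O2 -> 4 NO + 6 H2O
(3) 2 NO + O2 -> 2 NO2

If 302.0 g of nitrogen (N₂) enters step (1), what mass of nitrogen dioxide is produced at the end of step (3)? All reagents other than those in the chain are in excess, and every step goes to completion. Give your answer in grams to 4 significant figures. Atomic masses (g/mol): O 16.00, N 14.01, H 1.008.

991.8 g

M(N2) = 2(14.01) = 28.02 g/mol.
M(NO2) = 14.01 + 2(16.00) = 46.01 g/mol.
n(N2) = 302.0 / 28.02 = 10.778 mol.
Reaction (1): N2→NH3 ratio 1:2 ⇒ n(NH3) = 21.556 mol.
Reaction (2): NH3→NO ratio 4:4 ⇒ n(NO) = 21.556 mol.
Reaction (3): NO→NO2 ratio 2:2 ⇒ n(NO2) = 21.556 mol.
Mass of NO2 = 21.556 × 46.01 = 991.79 g.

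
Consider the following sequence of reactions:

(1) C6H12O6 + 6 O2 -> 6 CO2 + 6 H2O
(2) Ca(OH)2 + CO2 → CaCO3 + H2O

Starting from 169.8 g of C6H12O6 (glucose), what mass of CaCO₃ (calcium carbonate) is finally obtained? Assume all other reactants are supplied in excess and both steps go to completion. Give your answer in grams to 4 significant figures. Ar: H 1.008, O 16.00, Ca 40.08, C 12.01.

566.0 g

M(C6H12O6) = 6(12.01) + 12(1.008) + 6(16.00) = 180.156 g/mol.
M(CaCO3) = 40.08 + 12.01 + 3(16.00) = 100.09 g/mol.
n(C6H12O6) = 169.80 / 180.156 = 0.94252 mol.
Step 1 gives a 1:6 ratio of C6H12O6 to CO2, so n(CO2) = 5.6551 mol.
In step 2 the CO2:CaCO3 ratio is 1:1, so n(CaCO3) = 5.6551 mol.
Mass of CaCO3 = 5.6551 × 100.09 = 566.02 g.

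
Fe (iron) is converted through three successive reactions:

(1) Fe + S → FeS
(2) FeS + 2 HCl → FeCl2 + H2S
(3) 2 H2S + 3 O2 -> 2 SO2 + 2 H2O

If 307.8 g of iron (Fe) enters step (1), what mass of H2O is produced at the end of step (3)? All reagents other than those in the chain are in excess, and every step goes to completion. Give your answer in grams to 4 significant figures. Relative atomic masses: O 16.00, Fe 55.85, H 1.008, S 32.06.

M(Fe) = 55.85 g/mol.
M(H2O) = 2(1.008) + 16.00 = 18.016 g/mol.
n(Fe) = 307.8 / 55.85 = 5.5112 mol.
Reaction (1): Fe→FeS ratio 1:1 ⇒ n(FeS) = 5.5112 mol.
Reaction (2): FeS→H2S ratio 1:1 ⇒ n(H2S) = 5.5112 mol.
Reaction (3): H2S→H2O ratio 2:2 ⇒ n(H2O) = 5.5112 mol.
Mass of H2O = 5.5112 × 18.016 = 99.290 g.

99.29 g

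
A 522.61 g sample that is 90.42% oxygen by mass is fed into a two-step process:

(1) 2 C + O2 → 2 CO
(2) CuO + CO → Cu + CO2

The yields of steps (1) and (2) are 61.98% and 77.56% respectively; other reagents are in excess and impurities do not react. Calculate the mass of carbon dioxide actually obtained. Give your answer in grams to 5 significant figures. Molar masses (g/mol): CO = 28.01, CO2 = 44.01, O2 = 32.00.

624.83 g

Pure O2 = 522.61 × 0.9042 = 472.544 g.
n(O2) = 472.544 / 32.00 = 14.7670 mol.
Step 1 (O2:CO = 1:2): theoretical n(CO) = 29.5340 mol; at 61.98% yield, n(CO) = 18.3052 mol.
Step 2 (CO:CO2 = 1:1): theoretical n(CO2) = 18.3052 mol, so theoretical mass = 18.3052 × 44.01 = 805.611 g.
At 77.56% yield, actual mass of CO2 = 805.611 × 0.7756 = 624.832 g.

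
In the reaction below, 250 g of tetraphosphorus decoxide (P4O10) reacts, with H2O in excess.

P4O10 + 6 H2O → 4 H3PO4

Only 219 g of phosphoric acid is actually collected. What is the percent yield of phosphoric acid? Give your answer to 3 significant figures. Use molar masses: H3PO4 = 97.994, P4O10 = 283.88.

n(P4O10) = 250.0 g / 283.88 g/mol = 0.8807 mol.
From the equation the P4O10:H3PO4 mole ratio is 1:4, so n(H3PO4) = 0.8807 × 4/1 = 3.523 mol.
Mass of H3PO4 = 3.523 mol × 97.994 g/mol = 345.2 g.
This is the theoretical yield. Percent yield = 219 g / 345.2 g × 100% = 63.44%.

63.4 %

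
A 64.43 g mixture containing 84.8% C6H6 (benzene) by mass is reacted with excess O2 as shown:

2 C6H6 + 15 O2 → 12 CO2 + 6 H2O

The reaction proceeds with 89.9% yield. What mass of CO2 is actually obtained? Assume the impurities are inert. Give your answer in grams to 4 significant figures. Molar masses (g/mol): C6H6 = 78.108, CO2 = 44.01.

Pure C6H6 available = 64.43 g × 0.848 = 54.637 g.
n(C6H6) = 54.637 g / 78.108 g/mol = 0.69950 mol.
From the equation the C6H6:CO2 mole ratio is 2:12, so n(CO2) = 0.69950 × 12/2 = 4.1970 mol.
Mass of CO2 = 4.1970 mol × 44.01 g/mol = 184.71 g.
Actual mass collected = 184.71 g × 0.899 = 166.05 g.

166.1 g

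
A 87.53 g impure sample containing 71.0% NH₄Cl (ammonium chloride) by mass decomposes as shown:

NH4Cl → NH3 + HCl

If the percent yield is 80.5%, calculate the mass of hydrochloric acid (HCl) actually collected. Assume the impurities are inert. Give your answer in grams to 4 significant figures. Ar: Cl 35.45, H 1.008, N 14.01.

Pure NH4Cl available = 87.53 g × 0.710 = 62.146 g.
M(NH4Cl) = 14.01 + 4(1.008) + 35.45 = 53.492 g/mol.
M(HCl) = 1.008 + 35.45 = 36.458 g/mol.
n(NH4Cl) = 62.146 g / 53.492 g/mol = 1.1618 mol.
From the equation the NH4Cl:HCl mole ratio is 1:1, so n(HCl) = 1.1618 × 1/1 = 1.1618 mol.
Mass of HCl = 1.1618 mol × 36.458 g/mol = 42.356 g.
Actual mass collected = 42.356 g × 0.805 = 34.097 g.

34.10 g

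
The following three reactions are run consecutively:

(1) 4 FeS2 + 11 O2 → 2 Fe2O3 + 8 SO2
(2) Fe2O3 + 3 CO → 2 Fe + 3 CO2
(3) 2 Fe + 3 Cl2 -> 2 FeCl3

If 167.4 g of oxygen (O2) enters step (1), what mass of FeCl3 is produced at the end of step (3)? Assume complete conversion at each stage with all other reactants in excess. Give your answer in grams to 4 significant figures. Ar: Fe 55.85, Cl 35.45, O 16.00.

308.5 g

M(O2) = 2(16.00) = 32.00 g/mol.
M(FeCl3) = 55.85 + 3(35.45) = 162.20 g/mol.
n(O2) = 167.4 / 32.00 = 5.2313 mol.
Reaction (1): O2→Fe2O3 ratio 11:2 ⇒ n(Fe2O3) = 0.95114 mol.
Reaction (2): Fe2O3→Fe ratio 1:2 ⇒ n(Fe) = 1.9023 mol.
Reaction (3): Fe→FeCl3 ratio 2:2 ⇒ n(FeCl3) = 1.9023 mol.
Mass of FeCl3 = 1.9023 × 162.20 = 308.55 g.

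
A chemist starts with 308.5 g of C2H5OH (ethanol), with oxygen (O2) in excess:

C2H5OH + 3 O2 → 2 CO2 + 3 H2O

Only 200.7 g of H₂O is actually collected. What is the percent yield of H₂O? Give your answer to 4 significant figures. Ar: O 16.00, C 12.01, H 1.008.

M(C2H5OH) = 2(12.01) + 6(1.008) + 16.00 = 46.068 g/mol.
M(H2O) = 2(1.008) + 16.00 = 18.016 g/mol.
n(C2H5OH) = 308.50 g / 46.068 g/mol = 6.6966 mol.
From the equation the C2H5OH:H2O mole ratio is 1:3, so n(H2O) = 6.6966 × 3/1 = 20.090 mol.
Mass of H2O = 20.090 mol × 18.016 g/mol = 361.94 g.
This is the theoretical yield. Percent yield = 200.7 g / 361.94 g × 100% = 55.451%.

55.45 %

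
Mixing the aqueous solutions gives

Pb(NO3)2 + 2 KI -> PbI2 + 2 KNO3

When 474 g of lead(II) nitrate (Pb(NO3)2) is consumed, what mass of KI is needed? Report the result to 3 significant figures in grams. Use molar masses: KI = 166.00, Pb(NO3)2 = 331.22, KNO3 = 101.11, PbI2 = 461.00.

475 g

n(Pb(NO3)2) = 474.0 g / 331.22 g/mol = 1.431 mol.
From the equation the Pb(NO3)2:KI mole ratio is 1:2, so n(KI) = 1.431 × 2/1 = 2.862 mol.
Mass of KI = 2.862 mol × 166.00 g/mol = 475.1 g.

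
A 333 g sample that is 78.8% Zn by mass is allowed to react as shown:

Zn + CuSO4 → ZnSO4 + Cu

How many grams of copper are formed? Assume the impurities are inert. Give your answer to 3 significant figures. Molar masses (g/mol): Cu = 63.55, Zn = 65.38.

255 g

Mass of pure Zn = 333 g × 0.788 = 262.4 g.
n(Zn) = 262.4 g / 65.38 g/mol = 4.014 mol.
From the equation the Zn:Cu mole ratio is 1:1, so n(Cu) = 4.014 × 1/1 = 4.014 mol.
Mass of Cu = 4.014 mol × 63.55 g/mol = 255.1 g.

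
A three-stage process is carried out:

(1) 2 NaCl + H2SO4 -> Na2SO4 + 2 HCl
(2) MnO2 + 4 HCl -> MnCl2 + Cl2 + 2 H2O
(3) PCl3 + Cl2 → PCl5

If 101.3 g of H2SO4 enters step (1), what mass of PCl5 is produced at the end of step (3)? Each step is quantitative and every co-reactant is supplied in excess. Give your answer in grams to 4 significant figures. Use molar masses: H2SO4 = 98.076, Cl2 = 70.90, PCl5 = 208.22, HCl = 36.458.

n(H2SO4) = 101.3 / 98.076 = 1.0329 mol.
Reaction (1): H2SO4→HCl ratio 1:2 ⇒ n(HCl) = 2.0657 mol.
Reaction (2): HCl→Cl2 ratio 4:1 ⇒ n(Cl2) = 0.51644 mol.
Reaction (3): Cl2→PCl5 ratio 1:1 ⇒ n(PCl5) = 0.51644 mol.
Mass of PCl5 = 0.51644 × 208.22 = 107.53 g.

107.5 g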